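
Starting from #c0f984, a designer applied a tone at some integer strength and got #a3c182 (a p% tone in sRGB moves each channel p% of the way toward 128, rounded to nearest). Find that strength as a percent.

46%

#c0f984 is rgb(192, 249, 132); #a3c182 is rgb(163, 193, 130).
On the G channel (widest range): 193 ≈ 249 + (p/100)(128 − 249), so p ≈ 100×(193 − 249)/(128 − 249) = -5600/-121 = 46.28.
p = 46 reproduces all three channels after rounding.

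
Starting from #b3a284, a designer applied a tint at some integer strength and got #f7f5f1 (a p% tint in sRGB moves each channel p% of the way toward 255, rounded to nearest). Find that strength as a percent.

#b3a284 is rgb(179, 162, 132); #f7f5f1 is rgb(247, 245, 241).
On the B channel (widest range): 241 ≈ 132 + (p/100)(255 − 132), so p ≈ 100×(241 − 132)/(255 − 132) = 10900/123 = 88.62.
p = 89 reproduces all three channels after rounding.

89%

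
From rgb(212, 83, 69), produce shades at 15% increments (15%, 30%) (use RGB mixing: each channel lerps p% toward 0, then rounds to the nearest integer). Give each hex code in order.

15%: (212 − 31.8 = 180.2→180, 83 − 12.45 = 70.55→71, 69 − 10.35 = 58.65→59) → #B4473B
30%: (212 − 63.6 = 148.4→148, 83 − 24.9 = 58.1→58, 69 − 20.7 = 48.3→48) → #943A30

#B4473B, #943A30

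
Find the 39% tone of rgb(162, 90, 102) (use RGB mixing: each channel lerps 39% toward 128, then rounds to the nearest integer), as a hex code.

#956970

Per channel, c → c + 0.39(128 − c):
  R: 162 + 0.39×(128−162) = 162 − 13.26 = 148.74 → 149
  G: 90 + 14.82 = 104.82 → 105
  B: 102 + 10.14 = 112.14 → 112
rgb(149, 105, 112) = #956970.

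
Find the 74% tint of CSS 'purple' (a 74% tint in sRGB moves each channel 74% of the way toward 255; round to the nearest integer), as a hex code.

#debdde

CSS purple is rgb(128, 0, 128).
Lerp each channel 74% toward 255:
  R: 128 + 93.98 = 221.98 → 222
  G: 0 + 0.74×(255−0) = 0 + 188.7 = 188.7 → 189
  B: 128 + 0.74×(255−128) = 128 + 93.98 = 221.98 → 222
rgb(222, 189, 222) = #debdde.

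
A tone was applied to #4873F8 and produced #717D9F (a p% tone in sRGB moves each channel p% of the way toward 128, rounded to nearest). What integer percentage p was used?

#4873F8 is rgb(72, 115, 248); #717D9F is rgb(113, 125, 159).
On the B channel (widest range): 159 ≈ 248 + (p/100)(128 − 248), so p ≈ 100×(159 − 248)/(128 − 248) = -8900/-120 = 74.17.
p = 74 reproduces all three channels after rounding.

74%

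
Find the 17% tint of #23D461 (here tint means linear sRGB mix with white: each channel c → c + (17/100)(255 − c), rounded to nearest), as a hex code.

#23D461 is rgb(35, 212, 97).
Per channel, c → c + 0.17(255 − c):
  R: 35 + 37.4 = 72.4 → 72
  G: 212 + 7.31 = 219.31 → 219
  B: 97 + 26.86 = 123.86 → 124
rgb(72, 219, 124) = #48DB7C.

#48DB7C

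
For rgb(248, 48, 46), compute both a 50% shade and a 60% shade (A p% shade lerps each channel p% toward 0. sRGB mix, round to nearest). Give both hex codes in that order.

#7C1817, #631312

50% shade:
  R: 248 − 124 = 124 → 124
  G: 48 + 0.5×(0−48) = 48 − 24 = 24 → 24
  B: 46 − 23 = 23 → 23
  → #7C1817
60% shade:
  R: 248 − 148.8 = 99.2 → 99
  G: 48 − 28.8 = 19.2 → 19
  B: 46 + 0.6×(0−46) = 46 − 27.6 = 18.4 → 18
  → #631312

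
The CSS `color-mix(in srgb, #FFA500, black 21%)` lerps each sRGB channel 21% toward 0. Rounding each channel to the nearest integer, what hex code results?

#C98200

#FFA500 is rgb(255, 165, 0).
A 21% shade moves each channel 21% toward 0:
  R: 255 + 0.21×(0−255) = 255 − 53.55 = 201.45 → 201
  G: 165 + 0.21×(0−165) = 165 − 34.65 = 130.35 → 130
  B: 0 + 0.21×(0−0) = 0 + 0 = 0 → 0
rgb(201, 130, 0) = #C98200.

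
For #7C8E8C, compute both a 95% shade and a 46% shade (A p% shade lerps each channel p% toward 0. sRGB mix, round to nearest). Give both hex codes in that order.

#7C8E8C is rgb(124, 142, 140).
95% shade:
  R: 124 + 0.95×(0−124) = 124 − 117.8 = 6.2 → 6
  G: 142 + 0.95×(0−142) = 142 − 134.9 = 7.1 → 7
  B: 140 + 0.95×(0−140) = 140 − 133 = 7 → 7
  → #060707
46% shade:
  R: 124 + 0.46×(0−124) = 124 − 57.04 = 66.96 → 67
  G: 142 − 65.32 = 76.68 → 77
  B: 140 + 0.46×(0−140) = 140 − 64.4 = 75.6 → 76
  → #434D4C

#060707, #434D4C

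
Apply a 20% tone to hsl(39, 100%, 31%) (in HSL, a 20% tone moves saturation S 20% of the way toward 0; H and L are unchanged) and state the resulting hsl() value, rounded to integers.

S moves 20% from 100 toward 0: 100 − 20 = 80 → 80.
H and L are unchanged.

hsl(39, 80%, 31%)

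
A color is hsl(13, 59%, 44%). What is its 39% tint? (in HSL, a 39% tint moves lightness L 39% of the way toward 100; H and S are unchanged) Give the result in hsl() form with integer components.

hsl(13, 59%, 66%)

L moves 39% from 44 toward 100: 44 + 21.84 = 65.84 → 66.
H and S are unchanged.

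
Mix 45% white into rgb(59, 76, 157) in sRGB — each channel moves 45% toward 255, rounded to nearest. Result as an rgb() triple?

Per channel, c → c + 0.45(255 − c):
  R: 59 + 0.45×(255−59) = 59 + 88.2 = 147.2 → 147
  G: 76 + 80.55 = 156.55 → 157
  B: 157 + 44.1 = 201.1 → 201

rgb(147, 157, 201)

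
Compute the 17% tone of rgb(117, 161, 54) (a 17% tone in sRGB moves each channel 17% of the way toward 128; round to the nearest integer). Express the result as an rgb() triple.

A 17% tone moves each channel 17% toward 128:
  R: 117 + 1.87 = 118.87 → 119
  G: 161 + 0.17×(128−161) = 161 − 5.61 = 155.39 → 155
  B: 54 + 12.58 = 66.58 → 67

rgb(119, 155, 67)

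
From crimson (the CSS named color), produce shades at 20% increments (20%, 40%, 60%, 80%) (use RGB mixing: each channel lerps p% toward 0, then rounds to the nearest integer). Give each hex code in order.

CSS crimson is rgb(220, 20, 60).
20%: (220 − 44 = 176→176, 20 − 4 = 16→16, 60 − 12 = 48→48) → #b01030
40%: (220 − 88 = 132→132, 20 − 8 = 12→12, 60 − 24 = 36→36) → #840c24
60%: (220 − 132 = 88→88, 20 − 12 = 8→8, 60 − 36 = 24→24) → #580818
80%: (220 − 176 = 44→44, 20 − 16 = 4→4, 60 − 48 = 12→12) → #2c040c

#b01030, #840c24, #580818, #2c040c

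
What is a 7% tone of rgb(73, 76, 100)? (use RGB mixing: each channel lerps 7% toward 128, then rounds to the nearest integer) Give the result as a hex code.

#4d5066

Lerp each channel 7% toward 128:
  R: 73 + 0.07×(128−73) = 73 + 3.85 = 76.85 → 77
  G: 76 + 0.07×(128−76) = 76 + 3.64 = 79.64 → 80
  B: 100 + 0.07×(128−100) = 100 + 1.96 = 101.96 → 102
rgb(77, 80, 102) = #4d5066.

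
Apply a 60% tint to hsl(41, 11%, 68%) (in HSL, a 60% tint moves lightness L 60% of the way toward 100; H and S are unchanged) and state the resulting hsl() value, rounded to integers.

L moves 60% from 68 toward 100: 68 + 19.2 = 87.2 → 87.
H and S are unchanged.

hsl(41, 11%, 87%)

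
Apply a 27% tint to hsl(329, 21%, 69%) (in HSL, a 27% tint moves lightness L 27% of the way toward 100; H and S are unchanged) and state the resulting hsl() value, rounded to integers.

hsl(329, 21%, 77%)

L moves 27% from 69 toward 100: 69 + 8.37 = 77.37 → 77.
H and S are unchanged.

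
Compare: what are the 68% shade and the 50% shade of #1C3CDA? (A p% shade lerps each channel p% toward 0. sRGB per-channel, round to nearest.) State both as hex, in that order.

#1C3CDA is rgb(28, 60, 218).
68% shade:
  R: 28 + 0.68×(0−28) = 28 − 19.04 = 8.96 → 9
  G: 60 + 0.68×(0−60) = 60 − 40.8 = 19.2 → 19
  B: 218 − 148.24 = 69.76 → 70
  → #091346
50% shade:
  R: 28 − 14 = 14 → 14
  G: 60 + 0.5×(0−60) = 60 − 30 = 30 → 30
  B: 218 + 0.5×(0−218) = 218 − 109 = 109 → 109
  → #0E1E6D

#091346, #0E1E6D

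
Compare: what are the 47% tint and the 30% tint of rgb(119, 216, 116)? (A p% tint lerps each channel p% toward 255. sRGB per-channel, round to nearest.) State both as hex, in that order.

#B7EAB5, #A0E49E

47% tint:
  R: 119 + 0.47×(255−119) = 119 + 63.92 = 182.92 → 183
  G: 216 + 18.33 = 234.33 → 234
  B: 116 + 65.33 = 181.33 → 181
  → #B7EAB5
30% tint:
  R: 119 + 40.8 = 159.8 → 160
  G: 216 + 11.7 = 227.7 → 228
  B: 116 + 41.7 = 157.7 → 158
  → #A0E49E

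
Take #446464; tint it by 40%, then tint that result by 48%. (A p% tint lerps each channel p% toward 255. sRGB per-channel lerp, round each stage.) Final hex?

#c5cfcf

#446464 is rgb(68, 100, 100).
A 40% tint moves each channel 40% toward 255:
  R: 68 + 0.4×(255−68) = 68 + 74.8 = 142.8 → 143
  G: 100 + 62 = 162 → 162
  B: 100 + 0.4×(255−100) = 100 + 62 = 162 → 162
After the tint: rgb(143, 162, 162) = #8fa2a2.
Per channel, c → c + 0.48(255 − c):
  R: 143 + 0.48×(255−143) = 143 + 53.76 = 196.76 → 197
  G: 162 + 0.48×(255−162) = 162 + 44.64 = 206.64 → 207
  B: 162 + 0.48×(255−162) = 162 + 44.64 = 206.64 → 207
rgb(197, 207, 207) = #c5cfcf.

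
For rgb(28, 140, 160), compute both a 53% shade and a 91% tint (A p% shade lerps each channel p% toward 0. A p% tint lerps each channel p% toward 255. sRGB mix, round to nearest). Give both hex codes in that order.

#0D424B, #EBF5F6

53% shade:
  R: 28 + 0.53×(0−28) = 28 − 14.84 = 13.16 → 13
  G: 140 − 74.2 = 65.8 → 66
  B: 160 + 0.53×(0−160) = 160 − 84.8 = 75.2 → 75
  → #0D424B
91% tint:
  R: 28 + 0.91×(255−28) = 28 + 206.57 = 234.57 → 235
  G: 140 + 104.65 = 244.65 → 245
  B: 160 + 86.45 = 246.45 → 246
  → #EBF5F6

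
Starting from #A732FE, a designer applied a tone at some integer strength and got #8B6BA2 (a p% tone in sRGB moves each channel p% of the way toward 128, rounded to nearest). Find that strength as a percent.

#A732FE is rgb(167, 50, 254); #8B6BA2 is rgb(139, 107, 162).
On the B channel (widest range): 162 ≈ 254 + (p/100)(128 − 254), so p ≈ 100×(162 − 254)/(128 − 254) = -9200/-126 = 73.02.
p = 73 reproduces all three channels after rounding.

73%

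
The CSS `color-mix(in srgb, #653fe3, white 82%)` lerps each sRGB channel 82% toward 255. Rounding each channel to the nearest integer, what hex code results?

#e3dcfa

#653fe3 is rgb(101, 63, 227).
Lerp each channel 82% toward 255:
  R: 101 + 126.28 = 227.28 → 227
  G: 63 + 0.82×(255−63) = 63 + 157.44 = 220.44 → 220
  B: 227 + 22.96 = 249.96 → 250
rgb(227, 220, 250) = #e3dcfa.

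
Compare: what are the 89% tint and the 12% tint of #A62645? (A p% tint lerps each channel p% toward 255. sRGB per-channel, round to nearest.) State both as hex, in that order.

#A62645 is rgb(166, 38, 69).
89% tint:
  R: 166 + 79.21 = 245.21 → 245
  G: 38 + 0.89×(255−38) = 38 + 193.13 = 231.13 → 231
  B: 69 + 165.54 = 234.54 → 235
  → #F5E7EB
12% tint:
  R: 166 + 10.68 = 176.68 → 177
  G: 38 + 0.12×(255−38) = 38 + 26.04 = 64.04 → 64
  B: 69 + 22.32 = 91.32 → 91
  → #B1405B

#F5E7EB, #B1405B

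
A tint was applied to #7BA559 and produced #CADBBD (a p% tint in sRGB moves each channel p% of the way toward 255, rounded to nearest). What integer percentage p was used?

#7BA559 is rgb(123, 165, 89); #CADBBD is rgb(202, 219, 189).
On the B channel (widest range): 189 ≈ 89 + (p/100)(255 − 89), so p ≈ 100×(189 − 89)/(255 − 89) = 10000/166 = 60.24.
p = 60 reproduces all three channels after rounding.

60%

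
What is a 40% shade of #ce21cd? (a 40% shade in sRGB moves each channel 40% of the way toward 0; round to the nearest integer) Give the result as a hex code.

#7c147b

#ce21cd is rgb(206, 33, 205).
A 40% shade moves each channel 40% toward 0:
  R: 206 + 0.4×(0−206) = 206 − 82.4 = 123.6 → 124
  G: 33 + 0.4×(0−33) = 33 − 13.2 = 19.8 → 20
  B: 205 − 82 = 123 → 123
rgb(124, 20, 123) = #7c147b.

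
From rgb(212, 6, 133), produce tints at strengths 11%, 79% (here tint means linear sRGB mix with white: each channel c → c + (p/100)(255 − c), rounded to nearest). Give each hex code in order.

11%: (212 + 4.73 = 216.73→217, 6 + 27.39 = 33.39→33, 133 + 13.42 = 146.42→146) → #D92192
79%: (212 + 33.97 = 245.97→246, 6 + 196.71 = 202.71→203, 133 + 96.38 = 229.38→229) → #F6CBE5

#D92192, #F6CBE5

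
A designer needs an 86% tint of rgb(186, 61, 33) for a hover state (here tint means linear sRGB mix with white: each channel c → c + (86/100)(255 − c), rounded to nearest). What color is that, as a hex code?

An 86% tint moves each channel 86% toward 255:
  R: 186 + 59.34 = 245.34 → 245
  G: 61 + 0.86×(255−61) = 61 + 166.84 = 227.84 → 228
  B: 33 + 190.92 = 223.92 → 224
rgb(245, 228, 224) = #F5E4E0.

#F5E4E0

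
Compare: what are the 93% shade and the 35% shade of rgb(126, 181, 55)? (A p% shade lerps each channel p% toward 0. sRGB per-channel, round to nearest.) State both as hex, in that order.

#090d04, #527624

93% shade:
  R: 126 − 117.18 = 8.82 → 9
  G: 181 − 168.33 = 12.67 → 13
  B: 55 + 0.93×(0−55) = 55 − 51.15 = 3.85 → 4
  → #090d04
35% shade:
  R: 126 + 0.35×(0−126) = 126 − 44.1 = 81.9 → 82
  G: 181 + 0.35×(0−181) = 181 − 63.35 = 117.65 → 118
  B: 55 + 0.35×(0−55) = 55 − 19.25 = 35.75 → 36
  → #527624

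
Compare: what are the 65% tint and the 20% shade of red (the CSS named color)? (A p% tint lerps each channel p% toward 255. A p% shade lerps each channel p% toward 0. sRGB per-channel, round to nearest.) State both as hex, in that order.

#FFA6A6, #CC0000

CSS red is rgb(255, 0, 0).
65% tint:
  R: 255 + 0.65×(255−255) = 255 + 0 = 255 → 255
  G: 0 + 0.65×(255−0) = 0 + 165.75 = 165.75 → 166
  B: 0 + 0.65×(255−0) = 0 + 165.75 = 165.75 → 166
  → #FFA6A6
20% shade:
  R: 255 − 51 = 204 → 204
  G: 0 + 0.2×(0−0) = 0 + 0 = 0 → 0
  B: 0 + 0.2×(0−0) = 0 + 0 = 0 → 0
  → #CC0000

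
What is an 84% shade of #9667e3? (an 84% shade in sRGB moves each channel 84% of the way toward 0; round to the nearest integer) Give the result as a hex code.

#9667e3 is rgb(150, 103, 227).
An 84% shade moves each channel 84% toward 0:
  R: 150 − 126 = 24 → 24
  G: 103 + 0.84×(0−103) = 103 − 86.52 = 16.48 → 16
  B: 227 + 0.84×(0−227) = 227 − 190.68 = 36.32 → 36
rgb(24, 16, 36) = #181024.

#181024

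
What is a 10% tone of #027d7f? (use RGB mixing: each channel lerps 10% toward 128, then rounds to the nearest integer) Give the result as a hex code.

#0f7d7f

#027d7f is rgb(2, 125, 127).
A 10% tone moves each channel 10% toward 128:
  R: 2 + 0.1×(128−2) = 2 + 12.6 = 14.6 → 15
  G: 125 + 0.1×(128−125) = 125 + 0.3 = 125.3 → 125
  B: 127 + 0.1 = 127.1 → 127
rgb(15, 125, 127) = #0f7d7f.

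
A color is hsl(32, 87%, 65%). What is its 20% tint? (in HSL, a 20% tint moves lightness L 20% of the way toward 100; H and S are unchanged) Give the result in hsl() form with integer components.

hsl(32, 87%, 72%)

L moves 20% from 65 toward 100: 65 + 7 = 72 → 72.
H and S are unchanged.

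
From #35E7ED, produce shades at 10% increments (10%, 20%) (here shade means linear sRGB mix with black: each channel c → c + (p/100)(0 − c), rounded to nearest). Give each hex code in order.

#30D0D5, #2AB9BE

#35E7ED is rgb(53, 231, 237).
10%: (53 − 5.3 = 47.7→48, 231 − 23.1 = 207.9→208, 237 − 23.7 = 213.3→213) → #30D0D5
20%: (53 − 10.6 = 42.4→42, 231 − 46.2 = 184.8→185, 237 − 47.4 = 189.6→190) → #2AB9BE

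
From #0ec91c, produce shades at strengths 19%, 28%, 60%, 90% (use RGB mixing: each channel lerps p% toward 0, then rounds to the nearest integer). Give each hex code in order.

#0ba317, #0a9114, #06500b, #011403

#0ec91c is rgb(14, 201, 28).
19%: (14 − 2.66 = 11.34→11, 201 − 38.19 = 162.81→163, 28 − 5.32 = 22.68→23) → #0ba317
28%: (14 − 3.92 = 10.08→10, 201 − 56.28 = 144.72→145, 28 − 7.84 = 20.16→20) → #0a9114
60%: (14 − 8.4 = 5.6→6, 201 − 120.6 = 80.4→80, 28 − 16.8 = 11.2→11) → #06500b
90%: (14 − 12.6 = 1.4→1, 201 − 180.9 = 20.1→20, 28 − 25.2 = 2.8→3) → #011403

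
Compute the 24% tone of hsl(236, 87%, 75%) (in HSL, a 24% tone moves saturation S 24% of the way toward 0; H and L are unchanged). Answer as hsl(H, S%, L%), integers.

hsl(236, 66%, 75%)

S moves 24% from 87 toward 0: 87 − 20.88 = 66.12 → 66.
H and L are unchanged.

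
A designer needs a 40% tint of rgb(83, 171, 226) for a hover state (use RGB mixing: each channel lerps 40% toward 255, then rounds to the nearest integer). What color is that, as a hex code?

A 40% tint moves each channel 40% toward 255:
  R: 83 + 68.8 = 151.8 → 152
  G: 171 + 33.6 = 204.6 → 205
  B: 226 + 0.4×(255−226) = 226 + 11.6 = 237.6 → 238
rgb(152, 205, 238) = #98cdee.

#98cdee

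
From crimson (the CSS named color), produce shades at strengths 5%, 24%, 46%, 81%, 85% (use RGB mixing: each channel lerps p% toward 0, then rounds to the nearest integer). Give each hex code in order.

#D11339, #A70F2E, #770B20, #2A040B, #210309

CSS crimson is rgb(220, 20, 60).
5%: (220 − 11 = 209→209, 20 − 1 = 19→19, 60 − 3 = 57→57) → #D11339
24%: (220 − 52.8 = 167.2→167, 20 − 4.8 = 15.2→15, 60 − 14.4 = 45.6→46) → #A70F2E
46%: (220 − 101.2 = 118.8→119, 20 − 9.2 = 10.8→11, 60 − 27.6 = 32.4→32) → #770B20
81%: (220 − 178.2 = 41.8→42, 20 − 16.2 = 3.8→4, 60 − 48.6 = 11.4→11) → #2A040B
85%: (220 − 187 = 33→33, 20 − 17 = 3→3, 60 − 51 = 9→9) → #210309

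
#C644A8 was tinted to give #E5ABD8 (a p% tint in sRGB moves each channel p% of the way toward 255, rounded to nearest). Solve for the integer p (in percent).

#C644A8 is rgb(198, 68, 168); #E5ABD8 is rgb(229, 171, 216).
On the G channel (widest range): 171 ≈ 68 + (p/100)(255 − 68), so p ≈ 100×(171 − 68)/(255 − 68) = 10300/187 = 55.08.
p = 55 reproduces all three channels after rounding.

55%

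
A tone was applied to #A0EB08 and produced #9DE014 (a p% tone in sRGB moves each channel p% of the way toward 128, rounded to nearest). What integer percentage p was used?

10%

#A0EB08 is rgb(160, 235, 8); #9DE014 is rgb(157, 224, 20).
On the B channel (widest range): 20 ≈ 8 + (p/100)(128 − 8), so p ≈ 100×(20 − 8)/(128 − 8) = 1200/120 = 10.00.
p = 10 reproduces all three channels after rounding.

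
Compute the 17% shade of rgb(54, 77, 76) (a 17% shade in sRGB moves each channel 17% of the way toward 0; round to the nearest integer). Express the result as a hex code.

Per channel, c → c + 0.17(0 − c):
  R: 54 + 0.17×(0−54) = 54 − 9.18 = 44.82 → 45
  G: 77 + 0.17×(0−77) = 77 − 13.09 = 63.91 → 64
  B: 76 + 0.17×(0−76) = 76 − 12.92 = 63.08 → 63
rgb(45, 64, 63) = #2d403f.

#2d403f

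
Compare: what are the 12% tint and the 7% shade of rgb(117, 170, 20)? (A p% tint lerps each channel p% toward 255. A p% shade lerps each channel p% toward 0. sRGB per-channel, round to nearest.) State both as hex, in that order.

#86B430, #6D9E13

12% tint:
  R: 117 + 0.12×(255−117) = 117 + 16.56 = 133.56 → 134
  G: 170 + 0.12×(255−170) = 170 + 10.2 = 180.2 → 180
  B: 20 + 0.12×(255−20) = 20 + 28.2 = 48.2 → 48
  → #86B430
7% shade:
  R: 117 − 8.19 = 108.81 → 109
  G: 170 + 0.07×(0−170) = 170 − 11.9 = 158.1 → 158
  B: 20 + 0.07×(0−20) = 20 − 1.4 = 18.6 → 19
  → #6D9E13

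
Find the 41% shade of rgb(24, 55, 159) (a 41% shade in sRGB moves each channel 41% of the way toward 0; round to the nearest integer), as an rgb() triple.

Per channel, c → c + 0.41(0 − c):
  R: 24 + 0.41×(0−24) = 24 − 9.84 = 14.16 → 14
  G: 55 + 0.41×(0−55) = 55 − 22.55 = 32.45 → 32
  B: 159 − 65.19 = 93.81 → 94

rgb(14, 32, 94)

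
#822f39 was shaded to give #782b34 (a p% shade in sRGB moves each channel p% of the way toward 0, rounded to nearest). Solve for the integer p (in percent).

#822f39 is rgb(130, 47, 57); #782b34 is rgb(120, 43, 52).
On the R channel (widest range): 120 ≈ 130 + (p/100)(0 − 130), so p ≈ 100×(120 − 130)/(0 − 130) = -1000/-130 = 7.69.
p = 8 reproduces all three channels after rounding.

8%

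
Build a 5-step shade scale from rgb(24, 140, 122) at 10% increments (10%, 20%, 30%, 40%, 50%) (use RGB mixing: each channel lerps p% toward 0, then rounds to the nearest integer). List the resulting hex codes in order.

10%: (24 − 2.4 = 21.6→22, 140 − 14 = 126→126, 122 − 12.2 = 109.8→110) → #167E6E
20%: (24 − 4.8 = 19.2→19, 140 − 28 = 112→112, 122 − 24.4 = 97.6→98) → #137062
30%: (24 − 7.2 = 16.8→17, 140 − 42 = 98→98, 122 − 36.6 = 85.4→85) → #116255
40%: (24 − 9.6 = 14.4→14, 140 − 56 = 84→84, 122 − 48.8 = 73.2→73) → #0E5449
50%: (24 − 12 = 12→12, 140 − 70 = 70→70, 122 − 61 = 61→61) → #0C463D

#167E6E, #137062, #116255, #0E5449, #0C463D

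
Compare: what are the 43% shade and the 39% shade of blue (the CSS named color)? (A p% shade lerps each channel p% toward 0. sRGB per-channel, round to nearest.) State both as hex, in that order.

#000091, #00009C

CSS blue is rgb(0, 0, 255).
43% shade:
  R: 0 + 0 = 0 → 0
  G: 0 + 0.43×(0−0) = 0 + 0 = 0 → 0
  B: 255 + 0.43×(0−255) = 255 − 109.65 = 145.35 → 145
  → #000091
39% shade:
  R: 0 + 0.39×(0−0) = 0 + 0 = 0 → 0
  G: 0 + 0.39×(0−0) = 0 + 0 = 0 → 0
  B: 255 + 0.39×(0−255) = 255 − 99.45 = 155.55 → 156
  → #00009C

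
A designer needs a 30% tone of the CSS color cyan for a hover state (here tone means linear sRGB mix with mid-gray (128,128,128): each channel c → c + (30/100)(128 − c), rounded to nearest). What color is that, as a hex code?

CSS cyan is rgb(0, 255, 255).
A 30% tone moves each channel 30% toward 128:
  R: 0 + 0.3×(128−0) = 0 + 38.4 = 38.4 → 38
  G: 255 − 38.1 = 216.9 → 217
  B: 255 + 0.3×(128−255) = 255 − 38.1 = 216.9 → 217
rgb(38, 217, 217) = #26D9D9.

#26D9D9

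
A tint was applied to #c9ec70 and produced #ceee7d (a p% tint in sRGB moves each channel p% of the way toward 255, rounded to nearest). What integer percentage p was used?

#c9ec70 is rgb(201, 236, 112); #ceee7d is rgb(206, 238, 125).
On the B channel (widest range): 125 ≈ 112 + (p/100)(255 − 112), so p ≈ 100×(125 − 112)/(255 − 112) = 1300/143 = 9.09.
p = 9 reproduces all three channels after rounding.

9%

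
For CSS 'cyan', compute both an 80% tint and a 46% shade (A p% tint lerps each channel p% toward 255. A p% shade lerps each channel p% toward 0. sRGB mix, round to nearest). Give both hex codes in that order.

CSS cyan is rgb(0, 255, 255).
80% tint:
  R: 0 + 204 = 204 → 204
  G: 255 + 0.8×(255−255) = 255 + 0 = 255 → 255
  B: 255 + 0.8×(255−255) = 255 + 0 = 255 → 255
  → #CCFFFF
46% shade:
  R: 0 + 0.46×(0−0) = 0 + 0 = 0 → 0
  G: 255 − 117.3 = 137.7 → 138
  B: 255 − 117.3 = 137.7 → 138
  → #008A8A

#CCFFFF, #008A8A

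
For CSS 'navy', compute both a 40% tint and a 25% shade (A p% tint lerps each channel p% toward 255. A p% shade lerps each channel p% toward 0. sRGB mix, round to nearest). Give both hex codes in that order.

CSS navy is rgb(0, 0, 128).
40% tint:
  R: 0 + 102 = 102 → 102
  G: 0 + 0.4×(255−0) = 0 + 102 = 102 → 102
  B: 128 + 0.4×(255−128) = 128 + 50.8 = 178.8 → 179
  → #6666b3
25% shade:
  R: 0 + 0 = 0 → 0
  G: 0 + 0.25×(0−0) = 0 + 0 = 0 → 0
  B: 128 + 0.25×(0−128) = 128 − 32 = 96 → 96
  → #000060

#6666b3, #000060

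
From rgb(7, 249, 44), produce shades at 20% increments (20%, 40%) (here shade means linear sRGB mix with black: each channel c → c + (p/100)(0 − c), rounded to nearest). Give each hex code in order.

#06c723, #04951a

20%: (7 − 1.4 = 5.6→6, 249 − 49.8 = 199.2→199, 44 − 8.8 = 35.2→35) → #06c723
40%: (7 − 2.8 = 4.2→4, 249 − 99.6 = 149.4→149, 44 − 17.6 = 26.4→26) → #04951a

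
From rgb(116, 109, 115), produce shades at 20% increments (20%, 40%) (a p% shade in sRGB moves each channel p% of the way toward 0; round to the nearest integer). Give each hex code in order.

20%: (116 − 23.2 = 92.8→93, 109 − 21.8 = 87.2→87, 115 − 23 = 92→92) → #5D575C
40%: (116 − 46.4 = 69.6→70, 109 − 43.6 = 65.4→65, 115 − 46 = 69→69) → #464145

#5D575C, #464145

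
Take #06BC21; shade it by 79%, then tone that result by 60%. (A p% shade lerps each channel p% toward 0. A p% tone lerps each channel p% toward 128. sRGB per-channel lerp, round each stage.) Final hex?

#4D5C50

#06BC21 is rgb(6, 188, 33).
Lerp each channel 79% toward 0:
  R: 6 + 0.79×(0−6) = 6 − 4.74 = 1.26 → 1
  G: 188 + 0.79×(0−188) = 188 − 148.52 = 39.48 → 39
  B: 33 + 0.79×(0−33) = 33 − 26.07 = 6.93 → 7
After the shade: rgb(1, 39, 7) = #012707.
Lerp each channel 60% toward 128:
  R: 1 + 0.6×(128−1) = 1 + 76.2 = 77.2 → 77
  G: 39 + 0.6×(128−39) = 39 + 53.4 = 92.4 → 92
  B: 7 + 72.6 = 79.6 → 80
rgb(77, 92, 80) = #4D5C50.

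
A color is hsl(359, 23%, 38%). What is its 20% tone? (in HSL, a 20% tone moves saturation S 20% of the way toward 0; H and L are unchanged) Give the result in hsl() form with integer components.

hsl(359, 18%, 38%)

S moves 20% from 23 toward 0: 23 − 4.6 = 18.4 → 18.
H and L are unchanged.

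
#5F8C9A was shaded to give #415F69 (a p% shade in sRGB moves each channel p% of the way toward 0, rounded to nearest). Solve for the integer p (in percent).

#5F8C9A is rgb(95, 140, 154); #415F69 is rgb(65, 95, 105).
On the B channel (widest range): 105 ≈ 154 + (p/100)(0 − 154), so p ≈ 100×(105 − 154)/(0 − 154) = -4900/-154 = 31.82.
p = 32 reproduces all three channels after rounding.

32%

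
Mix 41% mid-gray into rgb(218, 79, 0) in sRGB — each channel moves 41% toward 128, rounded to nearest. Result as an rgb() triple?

Lerp each channel 41% toward 128:
  R: 218 − 36.9 = 181.1 → 181
  G: 79 + 0.41×(128−79) = 79 + 20.09 = 99.09 → 99
  B: 0 + 0.41×(128−0) = 0 + 52.48 = 52.48 → 52

rgb(181, 99, 52)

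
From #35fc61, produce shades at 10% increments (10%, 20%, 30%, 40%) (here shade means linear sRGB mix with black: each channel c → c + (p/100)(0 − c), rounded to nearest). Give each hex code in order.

#35fc61 is rgb(53, 252, 97).
10%: (53 − 5.3 = 47.7→48, 252 − 25.2 = 226.8→227, 97 − 9.7 = 87.3→87) → #30e357
20%: (53 − 10.6 = 42.4→42, 252 − 50.4 = 201.6→202, 97 − 19.4 = 77.6→78) → #2aca4e
30%: (53 − 15.9 = 37.1→37, 252 − 75.6 = 176.4→176, 97 − 29.1 = 67.9→68) → #25b044
40%: (53 − 21.2 = 31.8→32, 252 − 100.8 = 151.2→151, 97 − 38.8 = 58.2→58) → #20973a

#30e357, #2aca4e, #25b044, #20973a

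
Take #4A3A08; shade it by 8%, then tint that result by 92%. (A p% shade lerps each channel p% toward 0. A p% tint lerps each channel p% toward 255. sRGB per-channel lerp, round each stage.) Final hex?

#F0EFEB

#4A3A08 is rgb(74, 58, 8).
An 8% shade moves each channel 8% toward 0:
  R: 74 − 5.92 = 68.08 → 68
  G: 58 + 0.08×(0−58) = 58 − 4.64 = 53.36 → 53
  B: 8 + 0.08×(0−8) = 8 − 0.64 = 7.36 → 7
After the shade: rgb(68, 53, 7) = #443507.
Lerp each channel 92% toward 255:
  R: 68 + 0.92×(255−68) = 68 + 172.04 = 240.04 → 240
  G: 53 + 185.84 = 238.84 → 239
  B: 7 + 0.92×(255−7) = 7 + 228.16 = 235.16 → 235
rgb(240, 239, 235) = #F0EFEB.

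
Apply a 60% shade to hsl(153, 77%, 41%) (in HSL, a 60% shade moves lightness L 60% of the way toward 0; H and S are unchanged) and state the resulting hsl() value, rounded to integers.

hsl(153, 77%, 16%)

L moves 60% from 41 toward 0: 41 − 24.6 = 16.4 → 16.
H and S are unchanged.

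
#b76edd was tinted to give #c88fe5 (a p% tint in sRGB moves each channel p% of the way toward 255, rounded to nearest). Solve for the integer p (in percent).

23%

#b76edd is rgb(183, 110, 221); #c88fe5 is rgb(200, 143, 229).
On the G channel (widest range): 143 ≈ 110 + (p/100)(255 − 110), so p ≈ 100×(143 − 110)/(255 − 110) = 3300/145 = 22.76.
p = 23 reproduces all three channels after rounding.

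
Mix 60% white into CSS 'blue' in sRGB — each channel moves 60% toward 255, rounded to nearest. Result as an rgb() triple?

rgb(153, 153, 255)

CSS blue is rgb(0, 0, 255).
Per channel, c → c + 0.6(255 − c):
  R: 0 + 0.6×(255−0) = 0 + 153 = 153 → 153
  G: 0 + 0.6×(255−0) = 0 + 153 = 153 → 153
  B: 255 + 0.6×(255−255) = 255 + 0 = 255 → 255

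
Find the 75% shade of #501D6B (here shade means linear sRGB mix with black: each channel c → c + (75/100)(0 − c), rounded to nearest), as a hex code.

#501D6B is rgb(80, 29, 107).
A 75% shade moves each channel 75% toward 0:
  R: 80 + 0.75×(0−80) = 80 − 60 = 20 → 20
  G: 29 − 21.75 = 7.25 → 7
  B: 107 − 80.25 = 26.75 → 27
rgb(20, 7, 27) = #14071B.

#14071B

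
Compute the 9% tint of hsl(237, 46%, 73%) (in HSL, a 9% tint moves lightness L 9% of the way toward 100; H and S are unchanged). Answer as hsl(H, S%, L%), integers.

hsl(237, 46%, 75%)

L moves 9% from 73 toward 100: 73 + 2.43 = 75.43 → 75.
H and S are unchanged.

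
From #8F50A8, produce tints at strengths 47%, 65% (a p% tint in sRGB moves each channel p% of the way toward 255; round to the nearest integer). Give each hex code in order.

#8F50A8 is rgb(143, 80, 168).
47%: (143 + 52.64 = 195.64→196, 80 + 82.25 = 162.25→162, 168 + 40.89 = 208.89→209) → #C4A2D1
65%: (143 + 72.8 = 215.8→216, 80 + 113.75 = 193.75→194, 168 + 56.55 = 224.55→225) → #D8C2E1

#C4A2D1, #D8C2E1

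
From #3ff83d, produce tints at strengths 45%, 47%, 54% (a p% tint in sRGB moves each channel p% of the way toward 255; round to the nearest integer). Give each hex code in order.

#3ff83d is rgb(63, 248, 61).
45%: (63 + 86.4 = 149.4→149, 248 + 3.15 = 251.15→251, 61 + 87.3 = 148.3→148) → #95fb94
47%: (63 + 90.24 = 153.24→153, 248 + 3.29 = 251.29→251, 61 + 91.18 = 152.18→152) → #99fb98
54%: (63 + 103.68 = 166.68→167, 248 + 3.78 = 251.78→252, 61 + 104.76 = 165.76→166) → #a7fca6

#95fb94, #99fb98, #a7fca6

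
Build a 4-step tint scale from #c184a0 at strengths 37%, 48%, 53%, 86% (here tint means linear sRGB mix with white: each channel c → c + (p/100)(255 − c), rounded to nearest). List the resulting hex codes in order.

#d8b2c3, #dfbfce, #e2c5d2, #f6eef2

#c184a0 is rgb(193, 132, 160).
37%: (193 + 22.94 = 215.94→216, 132 + 45.51 = 177.51→178, 160 + 35.15 = 195.15→195) → #d8b2c3
48%: (193 + 29.76 = 222.76→223, 132 + 59.04 = 191.04→191, 160 + 45.6 = 205.6→206) → #dfbfce
53%: (193 + 32.86 = 225.86→226, 132 + 65.19 = 197.19→197, 160 + 50.35 = 210.35→210) → #e2c5d2
86%: (193 + 53.32 = 246.32→246, 132 + 105.78 = 237.78→238, 160 + 81.7 = 241.7→242) → #f6eef2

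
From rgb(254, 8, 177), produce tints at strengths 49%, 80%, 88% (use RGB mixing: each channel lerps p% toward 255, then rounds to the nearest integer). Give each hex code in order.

49%: (254→254, 8 + 121.03 = 129.03→129, 177 + 38.22 = 215.22→215) → #FE81D7
80%: (254 + 0.8 = 254.8→255, 8 + 197.6 = 205.6→206, 177 + 62.4 = 239.4→239) → #FFCEEF
88%: (254 + 0.88 = 254.88→255, 8 + 217.36 = 225.36→225, 177 + 68.64 = 245.64→246) → #FFE1F6

#FE81D7, #FFCEEF, #FFE1F6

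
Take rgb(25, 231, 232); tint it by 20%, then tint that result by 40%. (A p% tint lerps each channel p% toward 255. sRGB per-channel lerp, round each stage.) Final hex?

Per channel, c → c + 0.2(255 − c):
  R: 25 + 46 = 71 → 71
  G: 231 + 0.2×(255−231) = 231 + 4.8 = 235.8 → 236
  B: 232 + 0.2×(255−232) = 232 + 4.6 = 236.6 → 237
After the tint: rgb(71, 236, 237) = #47ECED.
A 40% tint moves each channel 40% toward 255:
  R: 71 + 73.6 = 144.6 → 145
  G: 236 + 0.4×(255−236) = 236 + 7.6 = 243.6 → 244
  B: 237 + 0.4×(255−237) = 237 + 7.2 = 244.2 → 244
rgb(145, 244, 244) = #91F4F4.

#91F4F4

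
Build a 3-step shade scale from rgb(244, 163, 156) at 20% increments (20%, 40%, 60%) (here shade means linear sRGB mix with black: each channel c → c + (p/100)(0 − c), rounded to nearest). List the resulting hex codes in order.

20%: (244 − 48.8 = 195.2→195, 163 − 32.6 = 130.4→130, 156 − 31.2 = 124.8→125) → #C3827D
40%: (244 − 97.6 = 146.4→146, 163 − 65.2 = 97.8→98, 156 − 62.4 = 93.6→94) → #92625E
60%: (244 − 146.4 = 97.6→98, 163 − 97.8 = 65.2→65, 156 − 93.6 = 62.4→62) → #62413E

#C3827D, #92625E, #62413E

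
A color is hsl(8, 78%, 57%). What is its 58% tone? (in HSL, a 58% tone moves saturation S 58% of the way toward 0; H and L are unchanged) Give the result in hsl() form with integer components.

S moves 58% from 78 toward 0: 78 − 45.24 = 32.76 → 33.
H and L are unchanged.

hsl(8, 33%, 57%)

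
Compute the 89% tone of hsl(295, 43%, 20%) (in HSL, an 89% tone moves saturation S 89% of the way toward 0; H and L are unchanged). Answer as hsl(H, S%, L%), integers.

S moves 89% from 43 toward 0: 43 − 38.27 = 4.73 → 5.
H and L are unchanged.

hsl(295, 5%, 20%)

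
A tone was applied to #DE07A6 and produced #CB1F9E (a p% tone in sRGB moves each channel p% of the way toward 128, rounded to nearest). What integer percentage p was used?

#DE07A6 is rgb(222, 7, 166); #CB1F9E is rgb(203, 31, 158).
On the G channel (widest range): 31 ≈ 7 + (p/100)(128 − 7), so p ≈ 100×(31 − 7)/(128 − 7) = 2400/121 = 19.83.
p = 20 reproduces all three channels after rounding.

20%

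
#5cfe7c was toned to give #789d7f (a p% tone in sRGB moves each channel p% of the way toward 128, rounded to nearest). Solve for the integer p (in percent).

77%

#5cfe7c is rgb(92, 254, 124); #789d7f is rgb(120, 157, 127).
On the G channel (widest range): 157 ≈ 254 + (p/100)(128 − 254), so p ≈ 100×(157 − 254)/(128 − 254) = -9700/-126 = 76.98.
p = 77 reproduces all three channels after rounding.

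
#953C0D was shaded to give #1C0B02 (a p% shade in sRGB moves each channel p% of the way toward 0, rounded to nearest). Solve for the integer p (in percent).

#953C0D is rgb(149, 60, 13); #1C0B02 is rgb(28, 11, 2).
On the R channel (widest range): 28 ≈ 149 + (p/100)(0 − 149), so p ≈ 100×(28 − 149)/(0 − 149) = -12100/-149 = 81.21.
p = 81 reproduces all three channels after rounding.

81%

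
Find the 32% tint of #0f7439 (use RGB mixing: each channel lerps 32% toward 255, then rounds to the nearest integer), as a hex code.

#0f7439 is rgb(15, 116, 57).
Lerp each channel 32% toward 255:
  R: 15 + 0.32×(255−15) = 15 + 76.8 = 91.8 → 92
  G: 116 + 0.32×(255−116) = 116 + 44.48 = 160.48 → 160
  B: 57 + 63.36 = 120.36 → 120
rgb(92, 160, 120) = #5ca078.

#5ca078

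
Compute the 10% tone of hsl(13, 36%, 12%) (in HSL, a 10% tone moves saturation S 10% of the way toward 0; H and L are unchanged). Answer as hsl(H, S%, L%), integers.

hsl(13, 32%, 12%)

S moves 10% from 36 toward 0: 36 − 3.6 = 32.4 → 32.
H and L are unchanged.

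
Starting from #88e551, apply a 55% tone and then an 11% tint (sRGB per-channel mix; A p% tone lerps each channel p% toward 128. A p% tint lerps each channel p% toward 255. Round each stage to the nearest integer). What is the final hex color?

#92b67b

#88e551 is rgb(136, 229, 81).
Per channel, c → c + 0.55(128 − c):
  R: 136 + 0.55×(128−136) = 136 − 4.4 = 131.6 → 132
  G: 229 − 55.55 = 173.45 → 173
  B: 81 + 0.55×(128−81) = 81 + 25.85 = 106.85 → 107
After the tone: rgb(132, 173, 107) = #84ad6b.
Lerp each channel 11% toward 255:
  R: 132 + 13.53 = 145.53 → 146
  G: 173 + 0.11×(255−173) = 173 + 9.02 = 182.02 → 182
  B: 107 + 16.28 = 123.28 → 123
rgb(146, 182, 123) = #92b67b.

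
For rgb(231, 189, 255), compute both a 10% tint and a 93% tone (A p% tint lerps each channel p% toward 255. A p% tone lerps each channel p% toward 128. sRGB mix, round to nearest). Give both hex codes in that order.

#E9C4FF, #878489

10% tint:
  R: 231 + 0.1×(255−231) = 231 + 2.4 = 233.4 → 233
  G: 189 + 6.6 = 195.6 → 196
  B: 255 + 0.1×(255−255) = 255 + 0 = 255 → 255
  → #E9C4FF
93% tone:
  R: 231 + 0.93×(128−231) = 231 − 95.79 = 135.21 → 135
  G: 189 + 0.93×(128−189) = 189 − 56.73 = 132.27 → 132
  B: 255 − 118.11 = 136.89 → 137
  → #878489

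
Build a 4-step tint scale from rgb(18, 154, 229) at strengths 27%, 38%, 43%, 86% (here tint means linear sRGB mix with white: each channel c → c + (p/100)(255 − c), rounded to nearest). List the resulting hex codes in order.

27%: (18 + 63.99 = 81.99→82, 154 + 27.27 = 181.27→181, 229 + 7.02 = 236.02→236) → #52B5EC
38%: (18 + 90.06 = 108.06→108, 154 + 38.38 = 192.38→192, 229 + 9.88 = 238.88→239) → #6CC0EF
43%: (18 + 101.91 = 119.91→120, 154 + 43.43 = 197.43→197, 229 + 11.18 = 240.18→240) → #78C5F0
86%: (18 + 203.82 = 221.82→222, 154 + 86.86 = 240.86→241, 229 + 22.36 = 251.36→251) → #DEF1FB

#52B5EC, #6CC0EF, #78C5F0, #DEF1FB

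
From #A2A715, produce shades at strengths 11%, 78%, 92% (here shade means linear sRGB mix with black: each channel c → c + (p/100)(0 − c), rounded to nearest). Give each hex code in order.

#909513, #242505, #0D0D02

#A2A715 is rgb(162, 167, 21).
11%: (162 − 17.82 = 144.18→144, 167 − 18.37 = 148.63→149, 21 − 2.31 = 18.69→19) → #909513
78%: (162 − 126.36 = 35.64→36, 167 − 130.26 = 36.74→37, 21 − 16.38 = 4.62→5) → #242505
92%: (162 − 149.04 = 12.96→13, 167 − 153.64 = 13.36→13, 21 − 19.32 = 1.68→2) → #0D0D02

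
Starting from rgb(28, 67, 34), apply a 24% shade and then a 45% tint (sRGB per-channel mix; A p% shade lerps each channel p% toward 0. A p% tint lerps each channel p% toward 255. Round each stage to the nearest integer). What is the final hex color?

Per channel, c → c + 0.24(0 − c):
  R: 28 + 0.24×(0−28) = 28 − 6.72 = 21.28 → 21
  G: 67 − 16.08 = 50.92 → 51
  B: 34 − 8.16 = 25.84 → 26
After the shade: rgb(21, 51, 26) = #15331a.
Lerp each channel 45% toward 255:
  R: 21 + 105.3 = 126.3 → 126
  G: 51 + 0.45×(255−51) = 51 + 91.8 = 142.8 → 143
  B: 26 + 103.05 = 129.05 → 129
rgb(126, 143, 129) = #7e8f81.

#7e8f81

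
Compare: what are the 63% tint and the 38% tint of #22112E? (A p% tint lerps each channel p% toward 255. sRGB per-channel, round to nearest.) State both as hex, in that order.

#ADA7B2, #766B7D

#22112E is rgb(34, 17, 46).
63% tint:
  R: 34 + 0.63×(255−34) = 34 + 139.23 = 173.23 → 173
  G: 17 + 149.94 = 166.94 → 167
  B: 46 + 0.63×(255−46) = 46 + 131.67 = 177.67 → 178
  → #ADA7B2
38% tint:
  R: 34 + 0.38×(255−34) = 34 + 83.98 = 117.98 → 118
  G: 17 + 90.44 = 107.44 → 107
  B: 46 + 0.38×(255−46) = 46 + 79.42 = 125.42 → 125
  → #766B7D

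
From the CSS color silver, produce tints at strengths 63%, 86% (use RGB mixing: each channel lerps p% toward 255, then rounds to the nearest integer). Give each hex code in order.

CSS silver is rgb(192, 192, 192).
63%: (192 + 39.69 = 231.69→232, 192 + 39.69 = 231.69→232, 192 + 39.69 = 231.69→232) → #E8E8E8
86%: (192 + 54.18 = 246.18→246, 192 + 54.18 = 246.18→246, 192 + 54.18 = 246.18→246) → #F6F6F6

#E8E8E8, #F6F6F6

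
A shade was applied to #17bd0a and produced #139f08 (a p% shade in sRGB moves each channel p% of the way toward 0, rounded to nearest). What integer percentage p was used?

#17bd0a is rgb(23, 189, 10); #139f08 is rgb(19, 159, 8).
On the G channel (widest range): 159 ≈ 189 + (p/100)(0 − 189), so p ≈ 100×(159 − 189)/(0 − 189) = -3000/-189 = 15.87.
p = 16 reproduces all three channels after rounding.

16%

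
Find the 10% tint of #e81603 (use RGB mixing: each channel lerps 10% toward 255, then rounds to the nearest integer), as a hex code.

#e81603 is rgb(232, 22, 3).
A 10% tint moves each channel 10% toward 255:
  R: 232 + 2.3 = 234.3 → 234
  G: 22 + 23.3 = 45.3 → 45
  B: 3 + 25.2 = 28.2 → 28
rgb(234, 45, 28) = #ea2d1c.

#ea2d1c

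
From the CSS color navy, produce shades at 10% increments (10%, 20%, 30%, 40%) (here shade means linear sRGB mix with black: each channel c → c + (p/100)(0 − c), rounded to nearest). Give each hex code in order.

CSS navy is rgb(0, 0, 128).
10%: (0→0, 0→0, 128 − 12.8 = 115.2→115) → #000073
20%: (0→0, 0→0, 128 − 25.6 = 102.4→102) → #000066
30%: (0→0, 0→0, 128 − 38.4 = 89.6→90) → #00005A
40%: (0→0, 0→0, 128 − 51.2 = 76.8→77) → #00004D

#000073, #000066, #00005A, #00004D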